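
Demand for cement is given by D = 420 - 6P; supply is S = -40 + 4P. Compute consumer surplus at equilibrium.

Equilibrium: 420 - 6P = -40 + 4P gives P* = 46, Q* = 144.
Demand choke price (D = 0): P = 70.
CS = ½(70 − 46)(144) = 1728.

Consumer surplus = 1728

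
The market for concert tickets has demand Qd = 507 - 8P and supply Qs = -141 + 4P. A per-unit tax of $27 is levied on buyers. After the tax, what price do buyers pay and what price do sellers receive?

Buyers pay $63, sellers receive $36

Pre-tax equilibrium: P* = 54, Q* = 75.
Tax on buyers shifts demand to Qd = 507 − 8(P + 27) = 291 - 8P.
291 - 8P = -141 + 4P gives seller price Ps = 36; buyers pay Pb = 36 + 27 = 63.
New quantity: Q = 507 − 8(63) = 3.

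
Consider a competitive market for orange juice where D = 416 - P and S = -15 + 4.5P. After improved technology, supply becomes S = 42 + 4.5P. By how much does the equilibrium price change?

ΔP = -114/11

Original equilibrium: P* = 862/11, Q* = 3714/11.
New equilibrium: 416 - P = 42 + 4.5P, so 374 = 5.5P and P' = 68; Q' = 416 − 1(68) = 348.
Change in price: 68 − 862/11 = -114/11.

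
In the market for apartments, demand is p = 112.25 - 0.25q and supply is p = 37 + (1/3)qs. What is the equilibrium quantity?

q* = 129

Set the two price expressions equal: 112.25 - 0.25q = 37 + (1/3)q.
75.25 = (7/12)q, so q* = 129.
p* = 112.25 − (0.25)(129) = 80.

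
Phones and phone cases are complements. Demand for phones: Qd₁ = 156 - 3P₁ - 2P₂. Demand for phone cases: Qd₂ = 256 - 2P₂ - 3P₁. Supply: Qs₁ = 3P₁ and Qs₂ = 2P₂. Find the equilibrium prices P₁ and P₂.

P₁ = 56/9, P₂ = 178/3

Market 1: 156 - 3P₁ - 2P₂ = 3P₁ → 6P₁ + 2P₂ = 156.
Market 2: 4P₂ + 3P₁ = 256.
Eliminating P₂: 4×(1) − 2×(2) gives 18P₁ = 112, so P₁ = 56/9.
Back-substitute into (2): P₂ = (256 − 3×56/9) / 4 = 178/3.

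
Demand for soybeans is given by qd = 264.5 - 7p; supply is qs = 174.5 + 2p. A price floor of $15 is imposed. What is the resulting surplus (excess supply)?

Surplus = 45

Equilibrium price would be p* = 10, so the floor at 15 binds.
At p = 15: qd = 159.5, qs = 204.5.
Surplus = 204.5 − 159.5 = 45.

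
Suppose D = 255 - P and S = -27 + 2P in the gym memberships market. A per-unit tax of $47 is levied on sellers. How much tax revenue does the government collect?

Pre-tax equilibrium: P* = 94, Q* = 161.
Tax on sellers shifts supply to S = -27 + 2(P − 47) = -121 + 2P.
255 - P = -121 + 2P gives buyer price Pb = 376/3; sellers receive Ps = 376/3 − 47 = 235/3.
New quantity: Q = 255 − 1(376/3) = 389/3.
Revenue = 47 × 389/3 = 18283/3.

Tax revenue = 18283/3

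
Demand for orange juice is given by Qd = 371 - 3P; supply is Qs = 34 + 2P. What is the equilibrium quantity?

Q* = 168.8

Set Qd = Qs: 371 - 3P = 34 + 2P.
337 = 5P, so P* = 67.4.
Q* = 371 − 3(67.4) = 168.8.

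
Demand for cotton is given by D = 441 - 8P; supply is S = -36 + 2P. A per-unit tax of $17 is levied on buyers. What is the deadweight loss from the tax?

Deadweight loss = 231.2

Pre-tax equilibrium: P* = 47.7, Q* = 59.4.
Tax on buyers shifts demand to D = 441 − 8(P + 17) = 305 - 8P.
305 - 8P = -36 + 2P gives seller price Ps = 34.1; buyers pay Pb = 34.1 + 17 = 51.1.
New quantity: Q = 441 − 8(51.1) = 32.2.
DWL = ½ × 17 × (59.4 − 32.2) = 231.2.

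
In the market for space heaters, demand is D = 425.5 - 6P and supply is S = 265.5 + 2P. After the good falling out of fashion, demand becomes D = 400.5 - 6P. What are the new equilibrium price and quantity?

P' = 16.875, Q' = 299.25

Original equilibrium: P* = 20, Q* = 305.5.
New equilibrium: 400.5 - 6P = 265.5 + 2P, so 135 = 8P and P' = 16.875; Q' = 400.5 − 6(16.875) = 299.25.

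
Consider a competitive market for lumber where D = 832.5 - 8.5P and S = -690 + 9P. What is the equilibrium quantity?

Set D = S: 832.5 - 8.5P = -690 + 9P.
1522.5 = 17.5P, so P* = 87.
Q* = 832.5 − 8.5(87) = 93.

Q* = 93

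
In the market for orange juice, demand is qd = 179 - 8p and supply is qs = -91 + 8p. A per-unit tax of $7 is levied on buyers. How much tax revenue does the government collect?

Tax revenue = 112

Pre-tax equilibrium: p* = 16.875, q* = 44.
Tax on buyers shifts demand to qd = 179 − 8(p + 7) = 123 - 8p.
123 - 8p = -91 + 8p gives seller price ps = 13.375; buyers pay pb = 13.375 + 7 = 20.375.
New quantity: q = 179 − 8(20.375) = 16.
Revenue = 7 × 16 = 112.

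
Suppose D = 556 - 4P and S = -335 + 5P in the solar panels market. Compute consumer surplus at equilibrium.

Equilibrium: 556 - 4P = -335 + 5P gives P* = 99, Q* = 160.
Demand choke price (D = 0): P = 139.
CS = ½(139 − 99)(160) = 3200.

Consumer surplus = 3200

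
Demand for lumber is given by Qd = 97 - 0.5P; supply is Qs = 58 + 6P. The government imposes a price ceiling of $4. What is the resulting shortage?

Equilibrium price would be P* = 6, so the ceiling at 4 binds.
At P = 4: Qd = 97 − 0.5(4) = 95, Qs = 58 + 6(4) = 82.
Shortage = 95 − 82 = 13.

Shortage = 13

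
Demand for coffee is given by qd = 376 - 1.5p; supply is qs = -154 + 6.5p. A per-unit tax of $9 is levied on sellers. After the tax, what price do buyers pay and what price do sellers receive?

Pre-tax equilibrium: p* = 66.25, q* = 276.625.
Tax on sellers shifts supply to qs = -154 + 6.5(p − 9) = -212.5 + 6.5p.
376 - 1.5p = -212.5 + 6.5p gives buyer price pb = 73.5625; sellers receive ps = 73.5625 − 9 = 64.5625.
New quantity: q = 376 − 1.5(73.5625) = 265.65625.

Buyers pay $73.5625, sellers receive $64.5625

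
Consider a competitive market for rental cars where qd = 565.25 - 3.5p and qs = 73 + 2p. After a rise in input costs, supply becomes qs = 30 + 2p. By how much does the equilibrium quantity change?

Original equilibrium: p* = 89.5, q* = 252.
New equilibrium: 565.25 - 3.5p = 30 + 2p, so 535.25 = 5.5p and p' = 2141/22; q' = 565.25 − 3.5(2141/22) = 2471/11.
Change in quantity: 2471/11 − 252 = -301/11.

Δq = -301/11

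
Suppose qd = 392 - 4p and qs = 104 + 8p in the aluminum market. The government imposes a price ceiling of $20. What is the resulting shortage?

Equilibrium price would be p* = 24, so the ceiling at 20 binds.
At p = 20: qd = 392 − 4(20) = 312, qs = 104 + 8(20) = 264.
Shortage = 312 − 264 = 48.

Shortage = 48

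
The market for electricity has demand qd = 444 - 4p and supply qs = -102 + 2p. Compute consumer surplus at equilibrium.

Equilibrium: 444 - 4p = -102 + 2p gives p* = 91, q* = 80.
Demand choke price (qd = 0): p = 111.
CS = ½(111 − 91)(80) = 800.

Consumer surplus = 800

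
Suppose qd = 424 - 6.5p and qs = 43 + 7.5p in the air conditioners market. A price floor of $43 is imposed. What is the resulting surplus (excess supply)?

Equilibrium price would be p* = 381/14, so the floor at 43 binds.
At p = 43: qd = 144.5, qs = 365.5.
Surplus = 365.5 − 144.5 = 221.

Surplus = 221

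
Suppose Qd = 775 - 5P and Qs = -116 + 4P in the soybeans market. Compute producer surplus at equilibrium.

Equilibrium: 775 - 5P = -116 + 4P gives P* = 99, Q* = 280.
Supply starts at P = 29 (where Qs = 0).
PS = ½(99 − 29)(280) = 9800.

Producer surplus = 9800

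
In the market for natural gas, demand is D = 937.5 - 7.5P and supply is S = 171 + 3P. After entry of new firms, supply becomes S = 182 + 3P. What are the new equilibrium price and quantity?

Original equilibrium: P* = 73, Q* = 390.
New equilibrium: 937.5 - 7.5P = 182 + 3P, so 755.5 = 10.5P and P' = 1511/21; Q' = 937.5 − 7.5(1511/21) = 2785/7.

P' = 1511/21, Q' = 2785/7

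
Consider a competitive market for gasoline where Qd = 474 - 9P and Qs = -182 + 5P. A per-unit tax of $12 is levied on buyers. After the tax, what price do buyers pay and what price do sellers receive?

Buyers pay 358/7, sellers receive 274/7

Pre-tax equilibrium: P* = 328/7, Q* = 366/7.
Tax on buyers shifts demand to Qd = 474 − 9(P + 12) = 366 - 9P.
366 - 9P = -182 + 5P gives seller price Ps = 274/7; buyers pay Pb = 274/7 + 12 = 358/7.
New quantity: Q = 474 − 9(358/7) = 96/7.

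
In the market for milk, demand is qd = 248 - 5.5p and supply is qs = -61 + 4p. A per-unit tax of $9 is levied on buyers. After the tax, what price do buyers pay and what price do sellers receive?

Buyers pay 690/19, sellers receive 519/19

Pre-tax equilibrium: p* = 618/19, q* = 1313/19.
Tax on buyers shifts demand to qd = 248 − 5.5(p + 9) = 198.5 - 5.5p.
198.5 - 5.5p = -61 + 4p gives seller price ps = 519/19; buyers pay pb = 519/19 + 9 = 690/19.
New quantity: q = 248 − 5.5(690/19) = 917/19.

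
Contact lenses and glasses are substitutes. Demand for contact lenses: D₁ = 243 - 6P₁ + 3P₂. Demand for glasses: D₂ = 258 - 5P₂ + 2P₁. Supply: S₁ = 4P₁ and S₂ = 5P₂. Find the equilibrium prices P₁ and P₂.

P₁ = 1602/47, P₂ = 1533/47

Market 1: 243 - 6P₁ + 3P₂ = 4P₁ → 10P₁ - 3P₂ = 243.
Market 2: 10P₂ - 2P₁ = 258.
Eliminating P₂: 10×(1) + 3×(2) gives 94P₁ = 3204, so P₁ = 1602/47.
Back-substitute into (2): P₂ = (258 + 2×1602/47) / 10 = 1533/47.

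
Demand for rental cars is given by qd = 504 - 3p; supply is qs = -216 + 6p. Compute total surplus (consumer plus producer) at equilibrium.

Equilibrium: 504 - 3p = -216 + 6p gives p* = 80, q* = 264.
Demand choke price: p = 168; supply starts at p = 36.
CS = ½(168 − 80)(264) = 11616; PS = ½(80 − 36)(264) = 5808.

Total surplus = 17424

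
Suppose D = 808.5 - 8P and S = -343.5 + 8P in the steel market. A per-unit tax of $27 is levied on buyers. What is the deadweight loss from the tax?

Pre-tax equilibrium: P* = 72, Q* = 232.5.
Tax on buyers shifts demand to D = 808.5 − 8(P + 27) = 592.5 - 8P.
592.5 - 8P = -343.5 + 8P gives seller price Ps = 58.5; buyers pay Pb = 58.5 + 27 = 85.5.
New quantity: Q = 808.5 − 8(85.5) = 124.5.
DWL = ½ × 27 × (232.5 − 124.5) = 1458.

Deadweight loss = 1458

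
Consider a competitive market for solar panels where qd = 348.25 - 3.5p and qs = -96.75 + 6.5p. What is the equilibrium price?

Set qd = qs: 348.25 - 3.5p = -96.75 + 6.5p.
445 = 10p, so p* = 44.5.
q* = 348.25 − 3.5(44.5) = 192.5.

p* = 44.5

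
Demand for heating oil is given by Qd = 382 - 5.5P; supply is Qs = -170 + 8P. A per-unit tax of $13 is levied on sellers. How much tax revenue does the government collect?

Tax revenue = 40274/27

Pre-tax equilibrium: P* = 368/9, Q* = 1414/9.
Tax on sellers shifts supply to Qs = -170 + 8(P − 13) = -274 + 8P.
382 - 5.5P = -274 + 8P gives buyer price Pb = 1312/27; sellers receive Ps = 1312/27 − 13 = 961/27.
New quantity: Q = 382 − 5.5(1312/27) = 3098/27.
Revenue = 13 × 3098/27 = 40274/27.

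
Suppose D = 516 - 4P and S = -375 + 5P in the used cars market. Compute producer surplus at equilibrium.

Producer surplus = 1440

Equilibrium: 516 - 4P = -375 + 5P gives P* = 99, Q* = 120.
Supply starts at P = 75 (where S = 0).
PS = ½(99 − 75)(120) = 1440.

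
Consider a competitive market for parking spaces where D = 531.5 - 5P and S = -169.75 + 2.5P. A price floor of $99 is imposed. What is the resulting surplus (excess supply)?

Surplus = 41.25

Equilibrium price would be P* = 93.5, so the floor at 99 binds.
At P = 99: D = 36.5, S = 77.75.
Surplus = 77.75 − 36.5 = 41.25.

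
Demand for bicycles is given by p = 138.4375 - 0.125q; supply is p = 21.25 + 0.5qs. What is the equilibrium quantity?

Set the two price expressions equal: 138.4375 - 0.125q = 21.25 + 0.5q.
117.1875 = 0.625q, so q* = 187.5.
p* = 138.4375 − (0.125)(187.5) = 115.

q* = 187.5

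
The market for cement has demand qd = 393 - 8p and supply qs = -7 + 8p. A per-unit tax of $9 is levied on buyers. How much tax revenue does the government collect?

Pre-tax equilibrium: p* = 25, q* = 193.
Tax on buyers shifts demand to qd = 393 − 8(p + 9) = 321 - 8p.
321 - 8p = -7 + 8p gives seller price ps = 20.5; buyers pay pb = 20.5 + 9 = 29.5.
New quantity: q = 393 − 8(29.5) = 157.
Revenue = 9 × 157 = 1413.

Tax revenue = 1413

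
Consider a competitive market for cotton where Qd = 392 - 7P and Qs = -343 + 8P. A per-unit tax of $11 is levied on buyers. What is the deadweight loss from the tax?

Deadweight loss = 3388/15

Pre-tax equilibrium: P* = 49, Q* = 49.
Tax on buyers shifts demand to Qd = 392 − 7(P + 11) = 315 - 7P.
315 - 7P = -343 + 8P gives seller price Ps = 658/15; buyers pay Pb = 658/15 + 11 = 823/15.
New quantity: Q = 392 − 7(823/15) = 119/15.
DWL = ½ × 11 × (49 − 119/15) = 3388/15.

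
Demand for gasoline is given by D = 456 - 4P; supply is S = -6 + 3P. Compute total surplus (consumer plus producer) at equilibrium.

Equilibrium: 456 - 4P = -6 + 3P gives P* = 66, Q* = 192.
Demand choke price: P = 114; supply starts at P = 2.
CS = ½(114 − 66)(192) = 4608; PS = ½(66 − 2)(192) = 6144.

Total surplus = 10752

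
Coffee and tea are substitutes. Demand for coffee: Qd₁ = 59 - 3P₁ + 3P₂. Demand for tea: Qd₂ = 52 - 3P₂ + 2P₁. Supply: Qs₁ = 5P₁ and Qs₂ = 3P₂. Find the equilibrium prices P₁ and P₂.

P₁ = 85/7, P₂ = 89/7

Market 1: 59 - 3P₁ + 3P₂ = 5P₁ → 8P₁ - 3P₂ = 59.
Market 2: 6P₂ - 2P₁ = 52.
Eliminating P₂: 6×(1) + 3×(2) gives 42P₁ = 510, so P₁ = 85/7.
Back-substitute into (2): P₂ = (52 + 2×85/7) / 6 = 89/7.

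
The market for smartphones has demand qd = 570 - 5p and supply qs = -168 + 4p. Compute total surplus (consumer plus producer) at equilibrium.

Total surplus = 5760

Equilibrium: 570 - 5p = -168 + 4p gives p* = 82, q* = 160.
Demand choke price: p = 114; supply starts at p = 42.
CS = ½(114 − 82)(160) = 2560; PS = ½(82 − 42)(160) = 3200.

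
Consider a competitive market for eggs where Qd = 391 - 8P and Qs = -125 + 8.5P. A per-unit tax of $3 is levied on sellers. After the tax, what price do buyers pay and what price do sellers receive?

Pre-tax equilibrium: P* = 344/11, Q* = 1549/11.
Tax on sellers shifts supply to Qs = -125 + 8.5(P − 3) = -150.5 + 8.5P.
391 - 8P = -150.5 + 8.5P gives buyer price Pb = 361/11; sellers receive Ps = 361/11 − 3 = 328/11.
New quantity: Q = 391 − 8(361/11) = 1413/11.

Buyers pay 361/11, sellers receive 328/11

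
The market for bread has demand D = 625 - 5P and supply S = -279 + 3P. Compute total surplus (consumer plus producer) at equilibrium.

Total surplus = 960

Equilibrium: 625 - 5P = -279 + 3P gives P* = 113, Q* = 60.
Demand choke price: P = 125; supply starts at P = 93.
CS = ½(125 − 113)(60) = 360; PS = ½(113 − 93)(60) = 600.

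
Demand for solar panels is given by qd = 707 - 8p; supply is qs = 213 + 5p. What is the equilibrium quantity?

q* = 403

Set qd = qs: 707 - 8p = 213 + 5p.
494 = 13p, so p* = 38.
q* = 707 − 8(38) = 403.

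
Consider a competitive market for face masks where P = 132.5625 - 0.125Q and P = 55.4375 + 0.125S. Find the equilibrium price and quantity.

P* = 94, Q* = 308.5

Set the two price expressions equal: 132.5625 - 0.125Q = 55.4375 + 0.125Q.
77.125 = 0.25Q, so Q* = 308.5.
P* = 132.5625 − (0.125)(308.5) = 94.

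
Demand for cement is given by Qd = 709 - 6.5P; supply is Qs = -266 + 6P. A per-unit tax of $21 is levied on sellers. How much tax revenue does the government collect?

Pre-tax equilibrium: P* = 78, Q* = 202.
Tax on sellers shifts supply to Qs = -266 + 6(P − 21) = -392 + 6P.
709 - 6.5P = -392 + 6P gives buyer price Pb = 88.08; sellers receive Ps = 88.08 − 21 = 67.08.
New quantity: Q = 709 − 6.5(88.08) = 136.48.
Revenue = 21 × 136.48 = 2866.08.

Tax revenue = 2866.08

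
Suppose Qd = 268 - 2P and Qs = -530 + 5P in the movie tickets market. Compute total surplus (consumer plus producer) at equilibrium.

Equilibrium: 268 - 2P = -530 + 5P gives P* = 114, Q* = 40.
Demand choke price: P = 134; supply starts at P = 106.
CS = ½(134 − 114)(40) = 400; PS = ½(114 − 106)(40) = 160.

Total surplus = 560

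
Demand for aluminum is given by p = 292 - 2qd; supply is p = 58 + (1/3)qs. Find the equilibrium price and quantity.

p* = 640/7, q* = 702/7

Set the two price expressions equal: 292 - 2q = 58 + (1/3)q.
234 = (7/3)q, so q* = 702/7.
p* = 292 − (2)(702/7) = 640/7.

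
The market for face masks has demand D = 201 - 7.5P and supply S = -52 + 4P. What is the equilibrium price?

P* = 22

Set D = S: 201 - 7.5P = -52 + 4P.
253 = 11.5P, so P* = 22.
Q* = 201 − 7.5(22) = 36.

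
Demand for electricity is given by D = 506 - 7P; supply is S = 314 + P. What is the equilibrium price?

P* = 24

Set D = S: 506 - 7P = 314 + P.
192 = 8P, so P* = 24.
Q* = 506 − 7(24) = 338.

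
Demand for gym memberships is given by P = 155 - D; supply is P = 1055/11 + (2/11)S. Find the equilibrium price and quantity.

P* = 105, Q* = 50

Set the two price expressions equal: 155 - Q = 1055/11 + (2/11)Q.
650/11 = (13/11)Q, so Q* = 50.
P* = 155 − (1)(50) = 105.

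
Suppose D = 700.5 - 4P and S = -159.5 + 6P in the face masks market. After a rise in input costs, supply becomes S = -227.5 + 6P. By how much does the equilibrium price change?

Original equilibrium: P* = 86, Q* = 356.5.
New equilibrium: 700.5 - 4P = -227.5 + 6P, so 928 = 10P and P' = 92.8; Q' = 700.5 − 4(92.8) = 329.3.
Change in price: 92.8 − 86 = 6.8.

ΔP = 6.8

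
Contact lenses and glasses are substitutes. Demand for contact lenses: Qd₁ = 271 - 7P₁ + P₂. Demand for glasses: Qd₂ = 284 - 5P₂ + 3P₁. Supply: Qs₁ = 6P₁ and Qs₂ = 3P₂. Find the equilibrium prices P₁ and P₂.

Market 1: 271 - 7P₁ + P₂ = 6P₁ → 13P₁ - P₂ = 271.
Market 2: 8P₂ - 3P₁ = 284.
Eliminating P₂: 8×(1) + 1×(2) gives 101P₁ = 2452, so P₁ = 2452/101.
Back-substitute into (2): P₂ = (284 + 3×2452/101) / 8 = 4505/101.

P₁ = 2452/101, P₂ = 4505/101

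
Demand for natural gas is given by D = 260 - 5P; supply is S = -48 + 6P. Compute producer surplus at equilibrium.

Equilibrium: 260 - 5P = -48 + 6P gives P* = 28, Q* = 120.
Supply starts at P = 8 (where S = 0).
PS = ½(28 − 8)(120) = 1200.

Producer surplus = 1200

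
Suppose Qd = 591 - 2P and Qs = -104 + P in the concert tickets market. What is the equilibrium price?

Set Qd = Qs: 591 - 2P = -104 + P.
695 = 3P, so P* = 695/3.
Q* = 591 − 2(695/3) = 383/3.

P* = 695/3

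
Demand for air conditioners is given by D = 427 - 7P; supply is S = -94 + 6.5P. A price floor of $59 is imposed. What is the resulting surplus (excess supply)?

Surplus = 275.5

Equilibrium price would be P* = 1042/27, so the floor at 59 binds.
At P = 59: D = 14, S = 289.5.
Surplus = 289.5 − 14 = 275.5.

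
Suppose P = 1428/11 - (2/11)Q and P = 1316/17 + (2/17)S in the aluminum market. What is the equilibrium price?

Set the two price expressions equal: 1428/11 - (2/11)Q = 1316/17 + (2/17)Q.
9800/187 = (56/187)Q, so Q* = 175.
P* = 1428/11 − (2/11)(175) = 98.

P* = 98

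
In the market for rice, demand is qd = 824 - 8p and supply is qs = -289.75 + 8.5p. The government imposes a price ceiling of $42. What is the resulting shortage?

Shortage = 420.75

Equilibrium price would be p* = 67.5, so the ceiling at 42 binds.
At p = 42: qd = 824 − 8(42) = 488, qs = -289.75 + 8.5(42) = 67.25.
Shortage = 488 − 67.25 = 420.75.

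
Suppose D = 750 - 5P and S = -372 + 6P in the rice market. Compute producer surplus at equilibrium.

Equilibrium: 750 - 5P = -372 + 6P gives P* = 102, Q* = 240.
Supply starts at P = 62 (where S = 0).
PS = ½(102 − 62)(240) = 4800.

Producer surplus = 4800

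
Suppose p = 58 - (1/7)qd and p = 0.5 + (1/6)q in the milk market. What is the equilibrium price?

Set the two price expressions equal: 58 - (1/7)q = 0.5 + (1/6)q.
57.5 = (13/42)q, so q* = 2415/13.
p* = 58 − (1/7)(2415/13) = 409/13.

p* = 409/13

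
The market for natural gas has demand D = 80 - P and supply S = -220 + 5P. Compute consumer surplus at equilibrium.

Consumer surplus = 450

Equilibrium: 80 - P = -220 + 5P gives P* = 50, Q* = 30.
Demand choke price (D = 0): P = 80.
CS = ½(80 − 50)(30) = 450.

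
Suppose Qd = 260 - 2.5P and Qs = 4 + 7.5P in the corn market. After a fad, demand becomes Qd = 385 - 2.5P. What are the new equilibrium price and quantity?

Original equilibrium: P* = 25.6, Q* = 196.
New equilibrium: 385 - 2.5P = 4 + 7.5P, so 381 = 10P and P' = 38.1; Q' = 385 − 2.5(38.1) = 289.75.

P' = 38.1, Q' = 289.75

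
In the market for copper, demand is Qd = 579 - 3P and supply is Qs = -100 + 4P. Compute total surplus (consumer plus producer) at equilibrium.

Total surplus = 24192

Equilibrium: 579 - 3P = -100 + 4P gives P* = 97, Q* = 288.
Demand choke price: P = 193; supply starts at P = 25.
CS = ½(193 − 97)(288) = 13824; PS = ½(97 − 25)(288) = 10368.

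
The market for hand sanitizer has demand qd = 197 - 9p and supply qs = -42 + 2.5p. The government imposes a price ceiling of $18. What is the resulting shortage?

Equilibrium price would be p* = 478/23, so the ceiling at 18 binds.
At p = 18: qd = 197 − 9(18) = 35, qs = -42 + 2.5(18) = 3.
Shortage = 35 − 3 = 32.

Shortage = 32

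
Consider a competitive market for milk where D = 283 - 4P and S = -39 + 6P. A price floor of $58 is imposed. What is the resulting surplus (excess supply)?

Surplus = 258

Equilibrium price would be P* = 32.2, so the floor at 58 binds.
At P = 58: D = 51, S = 309.
Surplus = 309 − 51 = 258.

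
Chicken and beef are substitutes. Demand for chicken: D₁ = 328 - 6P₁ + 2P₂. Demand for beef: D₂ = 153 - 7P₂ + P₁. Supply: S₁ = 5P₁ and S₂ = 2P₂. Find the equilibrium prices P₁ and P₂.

Market 1: 328 - 6P₁ + 2P₂ = 5P₁ → 11P₁ - 2P₂ = 328.
Market 2: 9P₂ - P₁ = 153.
Eliminating P₂: 9×(1) + 2×(2) gives 97P₁ = 3258, so P₁ = 3258/97.
Back-substitute into (2): P₂ = (153 + 1×3258/97) / 9 = 2011/97.

P₁ = 3258/97, P₂ = 2011/97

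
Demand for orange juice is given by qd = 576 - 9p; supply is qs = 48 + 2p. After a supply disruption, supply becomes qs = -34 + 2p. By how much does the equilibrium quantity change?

Original equilibrium: p* = 48, q* = 144.
New equilibrium: 576 - 9p = -34 + 2p, so 610 = 11p and p' = 610/11; q' = 576 − 9(610/11) = 846/11.
Change in quantity: 846/11 − 144 = -738/11.

Δq = -738/11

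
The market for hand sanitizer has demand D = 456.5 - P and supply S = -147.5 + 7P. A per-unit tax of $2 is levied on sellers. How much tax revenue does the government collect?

Tax revenue = 758.5

Pre-tax equilibrium: P* = 75.5, Q* = 381.
Tax on sellers shifts supply to S = -147.5 + 7(P − 2) = -161.5 + 7P.
456.5 - P = -161.5 + 7P gives buyer price Pb = 77.25; sellers receive Ps = 77.25 − 2 = 75.25.
New quantity: Q = 456.5 − 1(77.25) = 379.25.
Revenue = 2 × 379.25 = 758.5.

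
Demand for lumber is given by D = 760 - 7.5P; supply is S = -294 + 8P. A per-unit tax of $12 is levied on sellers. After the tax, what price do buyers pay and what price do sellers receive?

Pre-tax equilibrium: P* = 68, Q* = 250.
Tax on sellers shifts supply to S = -294 + 8(P − 12) = -390 + 8P.
760 - 7.5P = -390 + 8P gives buyer price Pb = 2300/31; sellers receive Ps = 2300/31 − 12 = 1928/31.
New quantity: Q = 760 − 7.5(2300/31) = 6310/31.

Buyers pay 2300/31, sellers receive 1928/31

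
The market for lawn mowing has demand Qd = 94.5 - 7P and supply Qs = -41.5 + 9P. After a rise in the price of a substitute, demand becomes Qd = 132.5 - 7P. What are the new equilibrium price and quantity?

Original equilibrium: P* = 8.5, Q* = 35.
New equilibrium: 132.5 - 7P = -41.5 + 9P, so 174 = 16P and P' = 10.875; Q' = 132.5 − 7(10.875) = 56.375.

P' = 10.875, Q' = 56.375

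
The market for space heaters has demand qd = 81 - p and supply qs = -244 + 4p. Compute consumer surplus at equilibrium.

Equilibrium: 81 - p = -244 + 4p gives p* = 65, q* = 16.
Demand choke price (qd = 0): p = 81.
CS = ½(81 − 65)(16) = 128.

Consumer surplus = 128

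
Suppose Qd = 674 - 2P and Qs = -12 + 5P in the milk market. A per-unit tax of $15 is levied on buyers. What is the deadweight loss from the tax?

Deadweight loss = 1125/7

Pre-tax equilibrium: P* = 98, Q* = 478.
Tax on buyers shifts demand to Qd = 674 − 2(P + 15) = 644 - 2P.
644 - 2P = -12 + 5P gives seller price Ps = 656/7; buyers pay Pb = 656/7 + 15 = 761/7.
New quantity: Q = 674 − 2(761/7) = 3196/7.
DWL = ½ × 15 × (478 − 3196/7) = 1125/7.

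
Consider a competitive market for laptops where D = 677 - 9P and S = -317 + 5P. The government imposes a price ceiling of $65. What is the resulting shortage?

Shortage = 84

Equilibrium price would be P* = 71, so the ceiling at 65 binds.
At P = 65: D = 677 − 9(65) = 92, S = -317 + 5(65) = 8.
Shortage = 92 − 8 = 84.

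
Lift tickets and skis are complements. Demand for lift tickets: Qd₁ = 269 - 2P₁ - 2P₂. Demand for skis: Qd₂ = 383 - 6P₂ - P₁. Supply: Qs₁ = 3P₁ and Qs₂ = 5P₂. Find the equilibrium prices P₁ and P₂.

Market 1: 269 - 2P₁ - 2P₂ = 3P₁ → 5P₁ + 2P₂ = 269.
Market 2: 11P₂ + P₁ = 383.
Eliminating P₂: 11×(1) − 2×(2) gives 53P₁ = 2193, so P₁ = 2193/53.
Back-substitute into (2): P₂ = (383 − 1×2193/53) / 11 = 1646/53.

P₁ = 2193/53, P₂ = 1646/53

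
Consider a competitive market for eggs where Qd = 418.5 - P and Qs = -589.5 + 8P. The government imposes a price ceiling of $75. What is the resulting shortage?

Shortage = 333

Equilibrium price would be P* = 112, so the ceiling at 75 binds.
At P = 75: Qd = 418.5 − 1(75) = 343.5, Qs = -589.5 + 8(75) = 10.5.
Shortage = 343.5 − 10.5 = 333.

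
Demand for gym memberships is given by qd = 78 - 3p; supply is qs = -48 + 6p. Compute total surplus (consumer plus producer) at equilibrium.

Equilibrium: 78 - 3p = -48 + 6p gives p* = 14, q* = 36.
Demand choke price: p = 26; supply starts at p = 8.
CS = ½(26 − 14)(36) = 216; PS = ½(14 − 8)(36) = 108.

Total surplus = 324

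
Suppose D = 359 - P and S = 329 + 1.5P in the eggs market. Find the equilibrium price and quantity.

Set D = S: 359 - P = 329 + 1.5P.
30 = 2.5P, so P* = 12.
Q* = 359 − 1(12) = 347.

P* = 12, Q* = 347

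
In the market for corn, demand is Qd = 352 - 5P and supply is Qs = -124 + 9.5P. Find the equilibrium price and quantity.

P* = 952/29, Q* = 5448/29

Set Qd = Qs: 352 - 5P = -124 + 9.5P.
476 = 14.5P, so P* = 952/29.
Q* = 352 − 5(952/29) = 5448/29.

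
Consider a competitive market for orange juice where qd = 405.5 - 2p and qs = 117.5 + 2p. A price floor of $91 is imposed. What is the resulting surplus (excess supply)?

Equilibrium price would be p* = 72, so the floor at 91 binds.
At p = 91: qd = 223.5, qs = 299.5.
Surplus = 299.5 − 223.5 = 76.

Surplus = 76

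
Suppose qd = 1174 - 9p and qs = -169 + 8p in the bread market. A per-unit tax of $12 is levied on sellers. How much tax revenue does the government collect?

Tax revenue = 84084/17

Pre-tax equilibrium: p* = 79, q* = 463.
Tax on sellers shifts supply to qs = -169 + 8(p − 12) = -265 + 8p.
1174 - 9p = -265 + 8p gives buyer price pb = 1439/17; sellers receive ps = 1439/17 − 12 = 1235/17.
New quantity: q = 1174 − 9(1439/17) = 7007/17.
Revenue = 12 × 7007/17 = 84084/17.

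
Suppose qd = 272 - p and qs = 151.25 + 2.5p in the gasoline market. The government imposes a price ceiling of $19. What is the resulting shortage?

Shortage = 54.25

Equilibrium price would be p* = 34.5, so the ceiling at 19 binds.
At p = 19: qd = 272 − 1(19) = 253, qs = 151.25 + 2.5(19) = 198.75.
Shortage = 253 − 198.75 = 54.25.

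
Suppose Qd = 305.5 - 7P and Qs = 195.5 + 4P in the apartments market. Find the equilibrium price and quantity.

P* = 10, Q* = 235.5

Set Qd = Qs: 305.5 - 7P = 195.5 + 4P.
110 = 11P, so P* = 10.
Q* = 305.5 − 7(10) = 235.5.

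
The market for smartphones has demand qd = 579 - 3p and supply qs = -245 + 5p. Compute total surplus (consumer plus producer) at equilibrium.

Equilibrium: 579 - 3p = -245 + 5p gives p* = 103, q* = 270.
Demand choke price: p = 193; supply starts at p = 49.
CS = ½(193 − 103)(270) = 12150; PS = ½(103 − 49)(270) = 7290.

Total surplus = 19440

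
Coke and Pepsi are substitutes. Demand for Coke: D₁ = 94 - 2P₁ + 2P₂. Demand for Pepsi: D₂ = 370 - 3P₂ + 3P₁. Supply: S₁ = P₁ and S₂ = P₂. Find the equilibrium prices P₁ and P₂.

Market 1: 94 - 2P₁ + 2P₂ = P₁ → 3P₁ - 2P₂ = 94.
Market 2: 4P₂ - 3P₁ = 370.
Eliminating P₂: 4×(1) + 2×(2) gives 6P₁ = 1116, so P₁ = 186.
Back-substitute into (2): P₂ = (370 + 3×186) / 4 = 232.

P₁ = 186, P₂ = 232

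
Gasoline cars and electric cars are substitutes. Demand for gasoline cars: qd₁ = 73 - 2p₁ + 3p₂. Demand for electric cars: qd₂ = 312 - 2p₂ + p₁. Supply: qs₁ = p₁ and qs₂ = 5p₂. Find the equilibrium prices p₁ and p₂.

Market 1: 73 - 2p₁ + 3p₂ = p₁ → 3p₁ - 3p₂ = 73.
Market 2: 7p₂ - p₁ = 312.
Eliminating p₂: 7×(1) + 3×(2) gives 18p₁ = 1447, so p₁ = 1447/18.
Back-substitute into (2): p₂ = (312 + 1×1447/18) / 7 = 1009/18.

p₁ = 1447/18, p₂ = 1009/18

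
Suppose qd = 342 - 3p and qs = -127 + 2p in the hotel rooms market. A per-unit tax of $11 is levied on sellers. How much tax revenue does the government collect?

Pre-tax equilibrium: p* = 93.8, q* = 60.6.
Tax on sellers shifts supply to qs = -127 + 2(p − 11) = -149 + 2p.
342 - 3p = -149 + 2p gives buyer price pb = 98.2; sellers receive ps = 98.2 − 11 = 87.2.
New quantity: q = 342 − 3(98.2) = 47.4.
Revenue = 11 × 47.4 = 521.4.

Tax revenue = 521.4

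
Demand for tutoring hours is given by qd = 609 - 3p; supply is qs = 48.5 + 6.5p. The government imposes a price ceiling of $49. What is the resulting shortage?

Shortage = 95

Equilibrium price would be p* = 59, so the ceiling at 49 binds.
At p = 49: qd = 609 − 3(49) = 462, qs = 48.5 + 6.5(49) = 367.
Shortage = 462 − 367 = 95.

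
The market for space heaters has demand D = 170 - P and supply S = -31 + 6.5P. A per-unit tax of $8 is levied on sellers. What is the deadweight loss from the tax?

Pre-tax equilibrium: P* = 26.8, Q* = 143.2.
Tax on sellers shifts supply to S = -31 + 6.5(P − 8) = -83 + 6.5P.
170 - P = -83 + 6.5P gives buyer price Pb = 506/15; sellers receive Ps = 506/15 − 8 = 386/15.
New quantity: Q = 170 − 1(506/15) = 2044/15.
DWL = ½ × 8 × (143.2 − 2044/15) = 416/15.

Deadweight loss = 416/15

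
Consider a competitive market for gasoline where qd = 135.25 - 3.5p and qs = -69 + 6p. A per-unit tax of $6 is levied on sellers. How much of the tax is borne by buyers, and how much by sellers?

Buyers bear 72/19, sellers bear 42/19

Pre-tax equilibrium: p* = 21.5, q* = 60.
Tax on sellers shifts supply to qs = -69 + 6(p − 6) = -105 + 6p.
135.25 - 3.5p = -105 + 6p gives buyer price pb = 961/38; sellers receive ps = 961/38 − 6 = 733/38.
New quantity: q = 135.25 − 3.5(961/38) = 888/19.
Buyer burden = 961/38 − 21.5 = 72/19; seller burden = 21.5 − 733/38 = 42/19.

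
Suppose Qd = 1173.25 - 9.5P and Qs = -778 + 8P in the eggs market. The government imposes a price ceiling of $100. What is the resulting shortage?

Equilibrium price would be P* = 111.5, so the ceiling at 100 binds.
At P = 100: Qd = 1173.25 − 9.5(100) = 223.25, Qs = -778 + 8(100) = 22.
Shortage = 223.25 − 22 = 201.25.

Shortage = 201.25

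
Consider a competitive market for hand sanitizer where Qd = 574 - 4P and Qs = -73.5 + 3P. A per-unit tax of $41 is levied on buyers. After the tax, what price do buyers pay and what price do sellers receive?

Pre-tax equilibrium: P* = 92.5, Q* = 204.
Tax on buyers shifts demand to Qd = 574 − 4(P + 41) = 410 - 4P.
410 - 4P = -73.5 + 3P gives seller price Ps = 967/14; buyers pay Pb = 967/14 + 41 = 1541/14.
New quantity: Q = 574 − 4(1541/14) = 936/7.

Buyers pay 1541/14, sellers receive 967/14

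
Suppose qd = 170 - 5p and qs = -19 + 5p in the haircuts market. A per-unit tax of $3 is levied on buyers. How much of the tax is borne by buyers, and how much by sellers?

Buyers bear $1.5, sellers bear $1.5

Pre-tax equilibrium: p* = 18.9, q* = 75.5.
Tax on buyers shifts demand to qd = 170 − 5(p + 3) = 155 - 5p.
155 - 5p = -19 + 5p gives seller price ps = 17.4; buyers pay pb = 17.4 + 3 = 20.4.
New quantity: q = 170 − 5(20.4) = 68.
Buyer burden = 20.4 − 18.9 = 1.5; seller burden = 18.9 − 17.4 = 1.5.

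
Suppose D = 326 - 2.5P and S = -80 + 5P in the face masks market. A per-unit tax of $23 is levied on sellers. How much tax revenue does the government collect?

Pre-tax equilibrium: P* = 812/15, Q* = 572/3.
Tax on sellers shifts supply to S = -80 + 5(P − 23) = -195 + 5P.
326 - 2.5P = -195 + 5P gives buyer price Pb = 1042/15; sellers receive Ps = 1042/15 − 23 = 697/15.
New quantity: Q = 326 − 2.5(1042/15) = 457/3.
Revenue = 23 × 457/3 = 10511/3.

Tax revenue = 10511/3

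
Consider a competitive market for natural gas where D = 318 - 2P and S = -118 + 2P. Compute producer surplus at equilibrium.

Producer surplus = 2500

Equilibrium: 318 - 2P = -118 + 2P gives P* = 109, Q* = 100.
Supply starts at P = 59 (where S = 0).
PS = ½(109 − 59)(100) = 2500.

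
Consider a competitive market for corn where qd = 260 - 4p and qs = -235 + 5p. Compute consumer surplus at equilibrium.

Consumer surplus = 200

Equilibrium: 260 - 4p = -235 + 5p gives p* = 55, q* = 40.
Demand choke price (qd = 0): p = 65.
CS = ½(65 − 55)(40) = 200.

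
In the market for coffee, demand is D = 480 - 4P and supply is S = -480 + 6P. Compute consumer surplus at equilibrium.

Equilibrium: 480 - 4P = -480 + 6P gives P* = 96, Q* = 96.
Demand choke price (D = 0): P = 120.
CS = ½(120 − 96)(96) = 1152.

Consumer surplus = 1152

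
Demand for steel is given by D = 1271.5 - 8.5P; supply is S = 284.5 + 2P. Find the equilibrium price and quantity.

P* = 94, Q* = 472.5

Set D = S: 1271.5 - 8.5P = 284.5 + 2P.
987 = 10.5P, so P* = 94.
Q* = 1271.5 − 8.5(94) = 472.5.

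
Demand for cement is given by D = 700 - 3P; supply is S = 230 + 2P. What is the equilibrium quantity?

Set D = S: 700 - 3P = 230 + 2P.
470 = 5P, so P* = 94.
Q* = 700 − 3(94) = 418.

Q* = 418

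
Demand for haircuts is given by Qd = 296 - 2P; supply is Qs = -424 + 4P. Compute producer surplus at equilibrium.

Producer surplus = 392

Equilibrium: 296 - 2P = -424 + 4P gives P* = 120, Q* = 56.
Supply starts at P = 106 (where Qs = 0).
PS = ½(120 − 106)(56) = 392.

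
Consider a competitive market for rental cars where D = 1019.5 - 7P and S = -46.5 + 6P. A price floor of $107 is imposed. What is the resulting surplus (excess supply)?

Surplus = 325

Equilibrium price would be P* = 82, so the floor at 107 binds.
At P = 107: D = 270.5, S = 595.5.
Surplus = 595.5 − 270.5 = 325.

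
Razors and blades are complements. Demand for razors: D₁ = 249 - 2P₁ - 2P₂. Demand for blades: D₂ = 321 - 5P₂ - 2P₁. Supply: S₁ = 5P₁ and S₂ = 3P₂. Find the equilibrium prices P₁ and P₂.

Market 1: 249 - 2P₁ - 2P₂ = 5P₁ → 7P₁ + 2P₂ = 249.
Market 2: 8P₂ + 2P₁ = 321.
Eliminating P₂: 8×(1) − 2×(2) gives 52P₁ = 1350, so P₁ = 675/26.
Back-substitute into (2): P₂ = (321 − 2×675/26) / 8 = 1749/52.

P₁ = 675/26, P₂ = 1749/52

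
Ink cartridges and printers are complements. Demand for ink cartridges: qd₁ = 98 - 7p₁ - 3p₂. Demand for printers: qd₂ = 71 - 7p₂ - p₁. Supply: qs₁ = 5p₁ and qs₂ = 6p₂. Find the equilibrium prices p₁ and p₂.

Market 1: 98 - 7p₁ - 3p₂ = 5p₁ → 12p₁ + 3p₂ = 98.
Market 2: 13p₂ + p₁ = 71.
Eliminating p₂: 13×(1) − 3×(2) gives 153p₁ = 1061, so p₁ = 1061/153.
Back-substitute into (2): p₂ = (71 − 1×1061/153) / 13 = 754/153.

p₁ = 1061/153, p₂ = 754/153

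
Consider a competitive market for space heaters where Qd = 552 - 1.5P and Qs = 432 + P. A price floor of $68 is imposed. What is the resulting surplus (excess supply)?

Equilibrium price would be P* = 48, so the floor at 68 binds.
At P = 68: Qd = 450, Qs = 500.
Surplus = 500 − 450 = 50.

Surplus = 50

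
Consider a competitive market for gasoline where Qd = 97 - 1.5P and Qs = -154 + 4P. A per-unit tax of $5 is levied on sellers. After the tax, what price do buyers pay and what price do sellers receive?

Pre-tax equilibrium: P* = 502/11, Q* = 314/11.
Tax on sellers shifts supply to Qs = -154 + 4(P − 5) = -174 + 4P.
97 - 1.5P = -174 + 4P gives buyer price Pb = 542/11; sellers receive Ps = 542/11 − 5 = 487/11.
New quantity: Q = 97 − 1.5(542/11) = 254/11.

Buyers pay 542/11, sellers receive 487/11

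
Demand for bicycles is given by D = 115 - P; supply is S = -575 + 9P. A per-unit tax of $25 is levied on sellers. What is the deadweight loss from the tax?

Pre-tax equilibrium: P* = 69, Q* = 46.
Tax on sellers shifts supply to S = -575 + 9(P − 25) = -800 + 9P.
115 - P = -800 + 9P gives buyer price Pb = 91.5; sellers receive Ps = 91.5 − 25 = 66.5.
New quantity: Q = 115 − 1(91.5) = 23.5.
DWL = ½ × 25 × (46 − 23.5) = 281.25.

Deadweight loss = 281.25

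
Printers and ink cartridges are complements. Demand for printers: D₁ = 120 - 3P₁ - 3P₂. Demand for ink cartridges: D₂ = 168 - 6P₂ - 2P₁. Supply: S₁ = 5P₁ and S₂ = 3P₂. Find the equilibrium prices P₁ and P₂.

Market 1: 120 - 3P₁ - 3P₂ = 5P₁ → 8P₁ + 3P₂ = 120.
Market 2: 9P₂ + 2P₁ = 168.
Eliminating P₂: 9×(1) − 3×(2) gives 66P₁ = 576, so P₁ = 96/11.
Back-substitute into (2): P₂ = (168 − 2×96/11) / 9 = 184/11.

P₁ = 96/11, P₂ = 184/11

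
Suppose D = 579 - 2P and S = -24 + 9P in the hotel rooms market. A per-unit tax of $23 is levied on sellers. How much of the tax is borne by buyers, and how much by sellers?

Buyers bear 207/11, sellers bear 46/11

Pre-tax equilibrium: P* = 603/11, Q* = 5163/11.
Tax on sellers shifts supply to S = -24 + 9(P − 23) = -231 + 9P.
579 - 2P = -231 + 9P gives buyer price Pb = 810/11; sellers receive Ps = 810/11 − 23 = 557/11.
New quantity: Q = 579 − 2(810/11) = 4749/11.
Buyer burden = 810/11 − 603/11 = 207/11; seller burden = 603/11 − 557/11 = 46/11.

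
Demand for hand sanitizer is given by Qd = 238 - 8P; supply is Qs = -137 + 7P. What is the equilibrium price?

P* = 25

Set Qd = Qs: 238 - 8P = -137 + 7P.
375 = 15P, so P* = 25.
Q* = 238 − 8(25) = 38.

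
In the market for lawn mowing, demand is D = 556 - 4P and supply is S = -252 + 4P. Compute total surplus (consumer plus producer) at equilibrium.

Equilibrium: 556 - 4P = -252 + 4P gives P* = 101, Q* = 152.
Demand choke price: P = 139; supply starts at P = 63.
CS = ½(139 − 101)(152) = 2888; PS = ½(101 − 63)(152) = 2888.

Total surplus = 5776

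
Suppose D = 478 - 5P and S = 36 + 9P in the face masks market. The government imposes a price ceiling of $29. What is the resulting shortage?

Equilibrium price would be P* = 221/7, so the ceiling at 29 binds.
At P = 29: D = 478 − 5(29) = 333, S = 36 + 9(29) = 297.
Shortage = 333 − 297 = 36.

Shortage = 36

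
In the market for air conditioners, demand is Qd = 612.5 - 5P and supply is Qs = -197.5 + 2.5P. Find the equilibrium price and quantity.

P* = 108, Q* = 72.5

Set Qd = Qs: 612.5 - 5P = -197.5 + 2.5P.
810 = 7.5P, so P* = 108.
Q* = 612.5 − 5(108) = 72.5.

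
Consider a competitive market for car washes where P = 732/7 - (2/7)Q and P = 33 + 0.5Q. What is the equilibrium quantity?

Q* = 1002/11

Set the two price expressions equal: 732/7 - (2/7)Q = 33 + 0.5Q.
501/7 = (11/14)Q, so Q* = 1002/11.
P* = 732/7 − (2/7)(1002/11) = 864/11.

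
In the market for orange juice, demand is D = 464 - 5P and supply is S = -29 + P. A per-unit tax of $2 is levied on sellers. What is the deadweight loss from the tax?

Pre-tax equilibrium: P* = 493/6, Q* = 319/6.
Tax on sellers shifts supply to S = -29 + 1(P − 2) = -31 + P.
464 - 5P = -31 + P gives buyer price Pb = 82.5; sellers receive Ps = 82.5 − 2 = 80.5.
New quantity: Q = 464 − 5(82.5) = 51.5.
DWL = ½ × 2 × (319/6 − 51.5) = 5/3.

Deadweight loss = 5/3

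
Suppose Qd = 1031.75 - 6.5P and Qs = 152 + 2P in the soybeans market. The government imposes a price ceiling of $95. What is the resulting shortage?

Equilibrium price would be P* = 103.5, so the ceiling at 95 binds.
At P = 95: Qd = 1031.75 − 6.5(95) = 414.25, Qs = 152 + 2(95) = 342.
Shortage = 414.25 − 342 = 72.25.

Shortage = 72.25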